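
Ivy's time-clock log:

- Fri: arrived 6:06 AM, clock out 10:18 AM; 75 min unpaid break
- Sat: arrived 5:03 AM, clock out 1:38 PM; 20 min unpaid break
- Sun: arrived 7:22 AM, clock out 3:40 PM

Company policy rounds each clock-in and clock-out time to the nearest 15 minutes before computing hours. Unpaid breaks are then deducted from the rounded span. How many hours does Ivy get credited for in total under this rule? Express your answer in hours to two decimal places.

19.92 hours

Fri: in 6:06 AM→6:00 AM, out 10:18 AM→10:15 AM; 4 h 15 min − 75 min = 3 h 0 min
Sat: in 5:03 AM→5:00 AM, out 1:38 PM→1:45 PM; 8 h 45 min − 20 min = 8 h 25 min
Sun: in 7:22 AM→7:15 AM, out 3:40 PM→3:45 PM; 8 h 30 min
Total credited: 19 h 55 min.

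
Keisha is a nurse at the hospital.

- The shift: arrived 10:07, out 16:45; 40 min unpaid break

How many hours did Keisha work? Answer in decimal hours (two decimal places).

5.97 hours

The shift: 10:07–16:45 = 6 h 38 min; less 40 min break → 5 h 58 min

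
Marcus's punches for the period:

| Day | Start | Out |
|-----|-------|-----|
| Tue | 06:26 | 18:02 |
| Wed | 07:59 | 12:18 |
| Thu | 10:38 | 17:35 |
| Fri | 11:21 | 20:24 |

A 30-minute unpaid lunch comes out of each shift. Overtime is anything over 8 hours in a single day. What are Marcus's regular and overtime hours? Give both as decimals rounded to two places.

Tue: 06:26–18:02 = 11 h 36 min; less 30 min break → 11 h 6 min
Wed: 07:59–12:18 = 4 h 19 min; less 30 min break → 3 h 49 min
Thu: 10:38–17:35 = 6 h 57 min; less 30 min break → 6 h 27 min
Fri: 11:21–20:24 = 9 h 3 min; less 30 min break → 8 h 33 min
Tue reg 8 h 0 min / OT 3 h 6 min; Wed reg 3 h 49 min / OT 0 h 0 min; Thu reg 6 h 27 min / OT 0 h 0 min; Fri reg 8 h 0 min / OT 0 h 33 min.
Totals: regular 26 h 16 min, overtime 3 h 39 min.

Regular 26.27 hours, overtime 3.65 hours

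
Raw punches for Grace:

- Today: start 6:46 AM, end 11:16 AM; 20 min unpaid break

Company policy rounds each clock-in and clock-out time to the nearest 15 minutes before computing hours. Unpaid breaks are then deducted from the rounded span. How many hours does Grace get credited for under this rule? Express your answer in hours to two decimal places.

4.17 hours

Today: in 6:46 AM→6:45 AM, out 11:16 AM→11:15 AM; 4 h 30 min − 20 min = 4 h 10 min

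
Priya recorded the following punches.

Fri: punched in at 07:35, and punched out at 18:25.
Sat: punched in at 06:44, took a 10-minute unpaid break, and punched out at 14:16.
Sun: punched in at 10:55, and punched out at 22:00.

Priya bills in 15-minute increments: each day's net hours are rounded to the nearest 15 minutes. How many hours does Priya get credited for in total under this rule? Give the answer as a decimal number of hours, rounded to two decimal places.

Fri: 07:35–18:25 = 10 h 50 min → rounds to 10 h 45 min
Sat: 06:44–14:16 = 7 h 32 min − 10 min = 7 h 22 min → rounds to 7 h 15 min
Sun: 10:55–22:00 = 11 h 5 min → rounds to 11 h 0 min
Total credited: 29 h 0 min.

29.00 hours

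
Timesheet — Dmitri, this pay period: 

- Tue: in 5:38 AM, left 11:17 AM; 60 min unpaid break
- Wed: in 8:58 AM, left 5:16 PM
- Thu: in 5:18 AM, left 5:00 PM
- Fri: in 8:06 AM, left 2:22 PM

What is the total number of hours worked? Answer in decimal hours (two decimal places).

30.92 hours

Tue: 5:38 AM–11:17 AM = 5 h 39 min; less 60 min break → 4 h 39 min
Wed: 8:58 AM–5:16 PM = 8 h 18 min
Thu: 5:18 AM–5:00 PM = 11 h 42 min
Fri: 8:06 AM–2:22 PM = 6 h 16 min
Total: 4 h 39 min + 8 h 18 min + 11 h 42 min + 6 h 16 min = 30 h 55 min.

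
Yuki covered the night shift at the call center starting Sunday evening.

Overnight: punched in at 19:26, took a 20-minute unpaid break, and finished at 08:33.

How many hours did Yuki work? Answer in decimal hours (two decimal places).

12.78 hours

Overnight: 19:26 → midnight = 4 h 34 min; midnight → 08:33 = 8 h 33 min; span 13 h 7 min; less 20 min break → 12 h 47 min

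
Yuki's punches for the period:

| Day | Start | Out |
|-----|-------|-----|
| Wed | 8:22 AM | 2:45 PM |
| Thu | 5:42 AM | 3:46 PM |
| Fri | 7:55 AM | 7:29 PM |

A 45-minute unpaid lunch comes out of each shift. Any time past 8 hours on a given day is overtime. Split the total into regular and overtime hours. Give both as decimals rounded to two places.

Regular 21.63 hours, overtime 4.13 hours

Wed: 8:22 AM–2:45 PM = 6 h 23 min; less 45 min break → 5 h 38 min
Thu: 5:42 AM–3:46 PM = 10 h 4 min; less 45 min break → 9 h 19 min
Fri: 7:55 AM–7:29 PM = 11 h 34 min; less 45 min break → 10 h 49 min
Wed reg 5 h 38 min / OT 0 h 0 min; Thu reg 8 h 0 min / OT 1 h 19 min; Fri reg 8 h 0 min / OT 2 h 49 min.
Totals: regular 21 h 38 min, overtime 4 h 8 min.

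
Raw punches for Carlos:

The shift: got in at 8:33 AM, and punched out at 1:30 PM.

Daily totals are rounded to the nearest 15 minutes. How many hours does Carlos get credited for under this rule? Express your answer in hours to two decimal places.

The shift: 8:33 AM–1:30 PM = 4 h 57 min → rounds to 5 h 0 min

5.00 hours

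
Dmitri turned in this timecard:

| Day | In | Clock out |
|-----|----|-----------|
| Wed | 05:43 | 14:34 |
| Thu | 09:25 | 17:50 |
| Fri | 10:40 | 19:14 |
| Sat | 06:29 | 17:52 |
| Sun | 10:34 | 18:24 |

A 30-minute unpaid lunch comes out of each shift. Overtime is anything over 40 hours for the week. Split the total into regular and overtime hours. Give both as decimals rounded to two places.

Wed: 05:43–14:34 = 8 h 51 min; less 30 min break → 8 h 21 min
Thu: 09:25–17:50 = 8 h 25 min; less 30 min break → 7 h 55 min
Fri: 10:40–19:14 = 8 h 34 min; less 30 min break → 8 h 4 min
Sat: 06:29–17:52 = 11 h 23 min; less 30 min break → 10 h 53 min
Sun: 10:34–18:24 = 7 h 50 min; less 30 min break → 7 h 20 min
Total worked: 42 h 33 min = 42.55 h.
Threshold 40 h → overtime 2 h 33 min, regular 40 h 0 min.

Regular 40.00 hours, overtime 2.55 hours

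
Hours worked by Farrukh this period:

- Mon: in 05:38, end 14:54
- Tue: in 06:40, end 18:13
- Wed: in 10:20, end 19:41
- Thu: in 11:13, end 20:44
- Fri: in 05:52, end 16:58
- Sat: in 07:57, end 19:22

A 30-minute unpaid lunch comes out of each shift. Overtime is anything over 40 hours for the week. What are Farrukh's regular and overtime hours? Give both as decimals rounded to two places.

Regular 40.00 hours, overtime 19.20 hours

Mon: 05:38–14:54 = 9 h 16 min; less 30 min break → 8 h 46 min
Tue: 06:40–18:13 = 11 h 33 min; less 30 min break → 11 h 3 min
Wed: 10:20–19:41 = 9 h 21 min; less 30 min break → 8 h 51 min
Thu: 11:13–20:44 = 9 h 31 min; less 30 min break → 9 h 1 min
Fri: 05:52–16:58 = 11 h 6 min; less 30 min break → 10 h 36 min
Sat: 07:57–19:22 = 11 h 25 min; less 30 min break → 10 h 55 min
Total worked: 59 h 12 min = 59.20 h.
Threshold 40 h → overtime 19 h 12 min, regular 40 h 0 min.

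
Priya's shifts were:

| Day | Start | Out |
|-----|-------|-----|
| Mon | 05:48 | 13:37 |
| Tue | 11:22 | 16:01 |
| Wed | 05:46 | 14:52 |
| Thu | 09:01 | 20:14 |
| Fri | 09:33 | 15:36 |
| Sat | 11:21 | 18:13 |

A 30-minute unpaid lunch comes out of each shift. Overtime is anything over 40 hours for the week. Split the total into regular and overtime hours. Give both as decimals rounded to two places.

Mon: 05:48–13:37 = 7 h 49 min; less 30 min break → 7 h 19 min
Tue: 11:22–16:01 = 4 h 39 min; less 30 min break → 4 h 9 min
Wed: 05:46–14:52 = 9 h 6 min; less 30 min break → 8 h 36 min
Thu: 09:01–20:14 = 11 h 13 min; less 30 min break → 10 h 43 min
Fri: 09:33–15:36 = 6 h 3 min; less 30 min break → 5 h 33 min
Sat: 11:21–18:13 = 6 h 52 min; less 30 min break → 6 h 22 min
Total worked: 42 h 42 min = 42.70 h.
Threshold 40 h → overtime 2 h 42 min, regular 40 h 0 min.

Regular 40.00 hours, overtime 2.70 hours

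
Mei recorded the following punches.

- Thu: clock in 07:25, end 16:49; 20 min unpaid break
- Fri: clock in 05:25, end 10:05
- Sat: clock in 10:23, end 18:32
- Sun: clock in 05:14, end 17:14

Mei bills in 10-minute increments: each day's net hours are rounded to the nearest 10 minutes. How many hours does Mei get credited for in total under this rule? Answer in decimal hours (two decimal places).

Thu: 07:25–16:49 = 9 h 24 min − 20 min = 9 h 4 min → rounds to 9 h 0 min
Fri: 05:25–10:05 = 4 h 40 min → rounds to 4 h 40 min
Sat: 10:23–18:32 = 8 h 9 min → rounds to 8 h 10 min
Sun: 05:14–17:14 = 12 h 0 min → rounds to 12 h 0 min
Total credited: 33 h 50 min.

33.83 hours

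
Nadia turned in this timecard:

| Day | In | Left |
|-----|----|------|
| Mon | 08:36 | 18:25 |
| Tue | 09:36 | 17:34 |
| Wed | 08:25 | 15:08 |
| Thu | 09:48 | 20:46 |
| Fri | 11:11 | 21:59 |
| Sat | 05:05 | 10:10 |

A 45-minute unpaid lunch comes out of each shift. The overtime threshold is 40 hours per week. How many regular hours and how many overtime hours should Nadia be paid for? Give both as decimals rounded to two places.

Mon: 08:36–18:25 = 9 h 49 min; less 45 min break → 9 h 4 min
Tue: 09:36–17:34 = 7 h 58 min; less 45 min break → 7 h 13 min
Wed: 08:25–15:08 = 6 h 43 min; less 45 min break → 5 h 58 min
Thu: 09:48–20:46 = 10 h 58 min; less 45 min break → 10 h 13 min
Fri: 11:11–21:59 = 10 h 48 min; less 45 min break → 10 h 3 min
Sat: 05:05–10:10 = 5 h 5 min; less 45 min break → 4 h 20 min
Total worked: 46 h 51 min = 46.85 h.
Threshold 40 h → overtime 6 h 51 min, regular 40 h 0 min.

Regular 40.00 hours, overtime 6.85 hours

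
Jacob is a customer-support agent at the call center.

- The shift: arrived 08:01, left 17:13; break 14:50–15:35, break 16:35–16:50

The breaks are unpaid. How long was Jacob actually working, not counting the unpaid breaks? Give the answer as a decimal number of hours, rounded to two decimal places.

The shift: 08:01–17:13 = 9 h 12 min; less 60 min break → 8 h 12 min

8.20 hours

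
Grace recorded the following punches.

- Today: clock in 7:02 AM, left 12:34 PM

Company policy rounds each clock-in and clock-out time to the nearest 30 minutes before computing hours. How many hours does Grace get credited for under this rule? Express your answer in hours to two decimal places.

5.50 hours

Today: in 7:02 AM→7:00 AM, out 12:34 PM→12:30 PM; 5 h 30 min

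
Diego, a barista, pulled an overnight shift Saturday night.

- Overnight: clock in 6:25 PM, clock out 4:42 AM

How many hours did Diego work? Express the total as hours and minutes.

10 h 17 min

Overnight: 6:25 PM → midnight = 5 h 35 min; midnight → 4:42 AM = 4 h 42 min; span 10 h 17 min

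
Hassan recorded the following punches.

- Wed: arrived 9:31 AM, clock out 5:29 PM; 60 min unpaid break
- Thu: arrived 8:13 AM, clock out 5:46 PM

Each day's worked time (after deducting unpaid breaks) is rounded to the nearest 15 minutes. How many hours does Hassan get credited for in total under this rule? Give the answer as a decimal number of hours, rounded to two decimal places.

Wed: 9:31 AM–5:29 PM = 7 h 58 min − 60 min = 6 h 58 min → rounds to 7 h 0 min
Thu: 8:13 AM–5:46 PM = 9 h 33 min → rounds to 9 h 30 min
Total credited: 16 h 30 min.

16.50 hours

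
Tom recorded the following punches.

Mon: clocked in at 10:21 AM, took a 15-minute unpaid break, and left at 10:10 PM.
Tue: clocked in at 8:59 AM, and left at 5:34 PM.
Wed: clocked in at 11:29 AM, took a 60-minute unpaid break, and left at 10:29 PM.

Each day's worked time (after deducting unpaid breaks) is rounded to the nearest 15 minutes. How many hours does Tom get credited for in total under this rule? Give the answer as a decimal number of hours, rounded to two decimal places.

30.00 hours

Mon: 10:21 AM–10:10 PM = 11 h 49 min − 15 min = 11 h 34 min → rounds to 11 h 30 min
Tue: 8:59 AM–5:34 PM = 8 h 35 min → rounds to 8 h 30 min
Wed: 11:29 AM–10:29 PM = 11 h 0 min − 60 min = 10 h 0 min → rounds to 10 h 0 min
Total credited: 30 h 0 min.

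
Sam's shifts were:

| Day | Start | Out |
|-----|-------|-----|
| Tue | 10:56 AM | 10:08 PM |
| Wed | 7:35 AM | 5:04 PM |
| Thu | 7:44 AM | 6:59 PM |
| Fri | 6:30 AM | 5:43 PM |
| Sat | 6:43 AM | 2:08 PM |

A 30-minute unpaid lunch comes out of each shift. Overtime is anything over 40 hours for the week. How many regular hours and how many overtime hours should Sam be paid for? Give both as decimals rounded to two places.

Regular 40.00 hours, overtime 8.07 hours

Tue: 10:56 AM–10:08 PM = 11 h 12 min; less 30 min break → 10 h 42 min
Wed: 7:35 AM–5:04 PM = 9 h 29 min; less 30 min break → 8 h 59 min
Thu: 7:44 AM–6:59 PM = 11 h 15 min; less 30 min break → 10 h 45 min
Fri: 6:30 AM–5:43 PM = 11 h 13 min; less 30 min break → 10 h 43 min
Sat: 6:43 AM–2:08 PM = 7 h 25 min; less 30 min break → 6 h 55 min
Total worked: 48 h 4 min = 48.07 h.
Threshold 40 h → overtime 8 h 4 min, regular 40 h 0 min.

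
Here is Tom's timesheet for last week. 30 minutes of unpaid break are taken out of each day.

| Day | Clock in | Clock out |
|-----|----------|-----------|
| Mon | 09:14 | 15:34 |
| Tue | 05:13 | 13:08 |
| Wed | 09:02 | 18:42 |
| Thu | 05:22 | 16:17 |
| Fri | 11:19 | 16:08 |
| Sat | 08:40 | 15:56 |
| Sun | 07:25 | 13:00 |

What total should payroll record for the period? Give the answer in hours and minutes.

49 h 0 min

Mon: 09:14–15:34 = 6 h 20 min; less 30 min break → 5 h 50 min
Tue: 05:13–13:08 = 7 h 55 min; less 30 min break → 7 h 25 min
Wed: 09:02–18:42 = 9 h 40 min; less 30 min break → 9 h 10 min
Thu: 05:22–16:17 = 10 h 55 min; less 30 min break → 10 h 25 min
Fri: 11:19–16:08 = 4 h 49 min; less 30 min break → 4 h 19 min
Sat: 08:40–15:56 = 7 h 16 min; less 30 min break → 6 h 46 min
Sun: 07:25–13:00 = 5 h 35 min; less 30 min break → 5 h 5 min
Total: 5 h 50 min + 7 h 25 min + 9 h 10 min + 10 h 25 min + 4 h 19 min + 6 h 46 min + 5 h 5 min = 49 h 0 min.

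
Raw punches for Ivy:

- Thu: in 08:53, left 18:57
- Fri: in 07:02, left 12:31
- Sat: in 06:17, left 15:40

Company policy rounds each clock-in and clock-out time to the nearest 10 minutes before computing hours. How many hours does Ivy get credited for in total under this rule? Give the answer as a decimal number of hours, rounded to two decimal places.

25.00 hours

Thu: in 08:53→08:50, out 18:57→19:00; 10 h 10 min
Fri: in 07:02→07:00, out 12:31→12:30; 5 h 30 min
Sat: in 06:17→06:20, out 15:40→15:40; 9 h 20 min
Total credited: 25 h 0 min.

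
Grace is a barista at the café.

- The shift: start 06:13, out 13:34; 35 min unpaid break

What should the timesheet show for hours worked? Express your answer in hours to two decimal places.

The shift: 06:13–13:34 = 7 h 21 min; less 35 min break → 6 h 46 min

6.77 hours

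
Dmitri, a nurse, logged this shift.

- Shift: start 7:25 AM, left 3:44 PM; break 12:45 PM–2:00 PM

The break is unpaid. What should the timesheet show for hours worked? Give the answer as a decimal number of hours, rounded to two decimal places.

Shift: 7:25 AM–3:44 PM = 8 h 19 min; less 75 min break → 7 h 4 min

7.07 hours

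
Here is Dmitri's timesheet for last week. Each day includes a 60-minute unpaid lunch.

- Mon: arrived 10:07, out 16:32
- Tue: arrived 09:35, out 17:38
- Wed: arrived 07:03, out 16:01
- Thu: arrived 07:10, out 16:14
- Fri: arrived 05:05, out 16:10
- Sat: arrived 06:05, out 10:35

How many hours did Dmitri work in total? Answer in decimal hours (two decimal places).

42.08 hours

Mon: 10:07–16:32 = 6 h 25 min; less 60 min break → 5 h 25 min
Tue: 09:35–17:38 = 8 h 3 min; less 60 min break → 7 h 3 min
Wed: 07:03–16:01 = 8 h 58 min; less 60 min break → 7 h 58 min
Thu: 07:10–16:14 = 9 h 4 min; less 60 min break → 8 h 4 min
Fri: 05:05–16:10 = 11 h 5 min; less 60 min break → 10 h 5 min
Sat: 06:05–10:35 = 4 h 30 min; less 60 min break → 3 h 30 min
Total: 5 h 25 min + 7 h 3 min + 7 h 58 min + 8 h 4 min + 10 h 5 min + 3 h 30 min = 42 h 5 min.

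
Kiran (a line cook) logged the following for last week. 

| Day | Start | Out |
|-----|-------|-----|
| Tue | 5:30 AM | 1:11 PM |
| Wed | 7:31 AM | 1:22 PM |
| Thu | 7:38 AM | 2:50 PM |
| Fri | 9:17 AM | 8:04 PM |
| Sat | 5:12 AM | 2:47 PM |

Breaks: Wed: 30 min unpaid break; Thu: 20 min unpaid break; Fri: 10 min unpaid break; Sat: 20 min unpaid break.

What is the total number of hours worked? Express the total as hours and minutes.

39 h 46 min

Tue: 5:30 AM–1:11 PM = 7 h 41 min
Wed: 7:31 AM–1:22 PM = 5 h 51 min; less 30 min break → 5 h 21 min
Thu: 7:38 AM–2:50 PM = 7 h 12 min; less 20 min break → 6 h 52 min
Fri: 9:17 AM–8:04 PM = 10 h 47 min; less 10 min break → 10 h 37 min
Sat: 5:12 AM–2:47 PM = 9 h 35 min; less 20 min break → 9 h 15 min
Total: 7 h 41 min + 5 h 21 min + 6 h 52 min + 10 h 37 min + 9 h 15 min = 39 h 46 min.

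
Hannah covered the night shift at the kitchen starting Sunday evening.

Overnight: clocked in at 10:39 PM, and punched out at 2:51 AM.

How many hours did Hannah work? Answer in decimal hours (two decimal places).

Overnight: 10:39 PM → midnight = 1 h 21 min; midnight → 2:51 AM = 2 h 51 min; span 4 h 12 min

4.20 hours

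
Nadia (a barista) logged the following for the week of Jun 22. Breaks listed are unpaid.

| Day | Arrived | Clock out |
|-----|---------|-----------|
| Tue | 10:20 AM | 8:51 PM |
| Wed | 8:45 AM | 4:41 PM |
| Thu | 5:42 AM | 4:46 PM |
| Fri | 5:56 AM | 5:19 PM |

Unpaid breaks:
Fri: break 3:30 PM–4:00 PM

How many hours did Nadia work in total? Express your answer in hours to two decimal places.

40.40 hours

Tue: 10:20 AM–8:51 PM = 10 h 31 min
Wed: 8:45 AM–4:41 PM = 7 h 56 min
Thu: 5:42 AM–4:46 PM = 11 h 4 min
Fri: 5:56 AM–5:19 PM = 11 h 23 min; less 30 min break → 10 h 53 min
Total: 10 h 31 min + 7 h 56 min + 11 h 4 min + 10 h 53 min = 40 h 24 min.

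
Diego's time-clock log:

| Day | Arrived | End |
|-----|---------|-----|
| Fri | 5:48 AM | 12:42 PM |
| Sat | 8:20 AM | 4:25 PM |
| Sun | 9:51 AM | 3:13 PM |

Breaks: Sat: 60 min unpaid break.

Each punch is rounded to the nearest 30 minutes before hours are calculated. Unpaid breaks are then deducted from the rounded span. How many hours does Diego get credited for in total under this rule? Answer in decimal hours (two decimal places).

Fri: in 5:48 AM→6:00 AM, out 12:42 PM→12:30 PM; 6 h 30 min
Sat: in 8:20 AM→8:30 AM, out 4:25 PM→4:30 PM; 8 h 0 min − 60 min = 7 h 0 min
Sun: in 9:51 AM→10:00 AM, out 3:13 PM→3:00 PM; 5 h 0 min
Total credited: 18 h 30 min.

18.50 hours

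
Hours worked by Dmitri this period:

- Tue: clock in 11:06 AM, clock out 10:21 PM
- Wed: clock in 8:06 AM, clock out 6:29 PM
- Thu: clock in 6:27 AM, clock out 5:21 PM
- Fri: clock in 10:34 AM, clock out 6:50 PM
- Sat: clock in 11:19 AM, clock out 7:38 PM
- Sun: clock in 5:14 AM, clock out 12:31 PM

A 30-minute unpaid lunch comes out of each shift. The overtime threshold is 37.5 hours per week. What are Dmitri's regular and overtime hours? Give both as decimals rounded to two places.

Tue: 11:06 AM–10:21 PM = 11 h 15 min; less 30 min break → 10 h 45 min
Wed: 8:06 AM–6:29 PM = 10 h 23 min; less 30 min break → 9 h 53 min
Thu: 6:27 AM–5:21 PM = 10 h 54 min; less 30 min break → 10 h 24 min
Fri: 10:34 AM–6:50 PM = 8 h 16 min; less 30 min break → 7 h 46 min
Sat: 11:19 AM–7:38 PM = 8 h 19 min; less 30 min break → 7 h 49 min
Sun: 5:14 AM–12:31 PM = 7 h 17 min; less 30 min break → 6 h 47 min
Total worked: 53 h 24 min = 53.40 h.
Threshold 37.5 h → overtime 15 h 54 min, regular 37 h 30 min.

Regular 37.50 hours, overtime 15.90 hours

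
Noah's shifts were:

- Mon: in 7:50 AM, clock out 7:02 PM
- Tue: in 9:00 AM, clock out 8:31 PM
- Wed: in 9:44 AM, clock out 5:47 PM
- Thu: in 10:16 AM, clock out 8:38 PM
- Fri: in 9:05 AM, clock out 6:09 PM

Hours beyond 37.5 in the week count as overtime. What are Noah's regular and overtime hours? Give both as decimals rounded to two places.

Regular 37.50 hours, overtime 12.70 hours

Mon: 7:50 AM–7:02 PM = 11 h 12 min
Tue: 9:00 AM–8:31 PM = 11 h 31 min
Wed: 9:44 AM–5:47 PM = 8 h 3 min
Thu: 10:16 AM–8:38 PM = 10 h 22 min
Fri: 9:05 AM–6:09 PM = 9 h 4 min
Total worked: 50 h 12 min = 50.20 h.
Threshold 37.5 h → overtime 12 h 42 min, regular 37 h 30 min.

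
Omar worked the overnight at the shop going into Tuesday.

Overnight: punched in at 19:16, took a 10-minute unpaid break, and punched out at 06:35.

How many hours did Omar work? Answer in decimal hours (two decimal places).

Overnight: 19:16 → midnight = 4 h 44 min; midnight → 06:35 = 6 h 35 min; span 11 h 19 min; less 10 min break → 11 h 9 min

11.15 hours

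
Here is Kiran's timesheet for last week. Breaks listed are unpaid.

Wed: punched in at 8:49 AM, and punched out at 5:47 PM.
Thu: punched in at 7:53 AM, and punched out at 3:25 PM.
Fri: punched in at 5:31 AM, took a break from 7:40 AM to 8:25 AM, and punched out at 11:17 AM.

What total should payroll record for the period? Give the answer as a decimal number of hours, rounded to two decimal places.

21.52 hours

Wed: 8:49 AM–5:47 PM = 8 h 58 min
Thu: 7:53 AM–3:25 PM = 7 h 32 min
Fri: 5:31 AM–11:17 AM = 5 h 46 min; less 45 min break → 5 h 1 min
Total: 8 h 58 min + 7 h 32 min + 5 h 1 min = 21 h 31 min.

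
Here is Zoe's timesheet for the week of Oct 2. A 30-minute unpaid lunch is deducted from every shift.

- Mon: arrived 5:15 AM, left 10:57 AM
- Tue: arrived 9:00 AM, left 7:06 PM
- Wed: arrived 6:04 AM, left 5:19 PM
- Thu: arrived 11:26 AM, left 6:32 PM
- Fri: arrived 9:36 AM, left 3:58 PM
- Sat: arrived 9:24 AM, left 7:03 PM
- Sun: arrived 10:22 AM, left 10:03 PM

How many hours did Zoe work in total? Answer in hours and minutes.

58 h 21 min

Mon: 5:15 AM–10:57 AM = 5 h 42 min; less 30 min break → 5 h 12 min
Tue: 9:00 AM–7:06 PM = 10 h 6 min; less 30 min break → 9 h 36 min
Wed: 6:04 AM–5:19 PM = 11 h 15 min; less 30 min break → 10 h 45 min
Thu: 11:26 AM–6:32 PM = 7 h 6 min; less 30 min break → 6 h 36 min
Fri: 9:36 AM–3:58 PM = 6 h 22 min; less 30 min break → 5 h 52 min
Sat: 9:24 AM–7:03 PM = 9 h 39 min; less 30 min break → 9 h 9 min
Sun: 10:22 AM–10:03 PM = 11 h 41 min; less 30 min break → 11 h 11 min
Total: 5 h 12 min + 9 h 36 min + 10 h 45 min + 6 h 36 min + 5 h 52 min + 9 h 9 min + 11 h 11 min = 58 h 21 min.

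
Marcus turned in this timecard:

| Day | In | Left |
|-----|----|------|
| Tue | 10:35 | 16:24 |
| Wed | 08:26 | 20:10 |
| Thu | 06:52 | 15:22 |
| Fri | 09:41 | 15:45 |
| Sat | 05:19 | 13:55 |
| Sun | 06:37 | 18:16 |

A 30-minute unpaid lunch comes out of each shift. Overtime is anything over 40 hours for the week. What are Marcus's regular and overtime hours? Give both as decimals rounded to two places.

Tue: 10:35–16:24 = 5 h 49 min; less 30 min break → 5 h 19 min
Wed: 08:26–20:10 = 11 h 44 min; less 30 min break → 11 h 14 min
Thu: 06:52–15:22 = 8 h 30 min; less 30 min break → 8 h 0 min
Fri: 09:41–15:45 = 6 h 4 min; less 30 min break → 5 h 34 min
Sat: 05:19–13:55 = 8 h 36 min; less 30 min break → 8 h 6 min
Sun: 06:37–18:16 = 11 h 39 min; less 30 min break → 11 h 9 min
Total worked: 49 h 22 min = 49.37 h.
Threshold 40 h → overtime 9 h 22 min, regular 40 h 0 min.

Regular 40.00 hours, overtime 9.37 hours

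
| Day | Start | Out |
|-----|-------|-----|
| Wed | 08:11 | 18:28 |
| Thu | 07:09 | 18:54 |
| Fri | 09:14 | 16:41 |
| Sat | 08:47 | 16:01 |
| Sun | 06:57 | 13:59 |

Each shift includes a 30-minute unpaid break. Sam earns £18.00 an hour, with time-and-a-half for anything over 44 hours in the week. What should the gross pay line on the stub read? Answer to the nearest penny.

Wed: 08:11–18:28 = 10 h 17 min; less 30 min break → 9 h 47 min
Thu: 07:09–18:54 = 11 h 45 min; less 30 min break → 11 h 15 min
Fri: 09:14–16:41 = 7 h 27 min; less 30 min break → 6 h 57 min
Sat: 08:47–16:01 = 7 h 14 min; less 30 min break → 6 h 44 min
Sun: 06:57–13:59 = 7 h 2 min; less 30 min break → 6 h 32 min
Total worked: 41 h 15 min = 2475 min.
Regular 41 h 15 min = 2475 min at £18.00/h; overtime 0 h 0 min = 0 min at £27.00/h.
Pay = (2475 × £18.00 + 0 × £27.00) ÷ 60 = £742.50.

£742.50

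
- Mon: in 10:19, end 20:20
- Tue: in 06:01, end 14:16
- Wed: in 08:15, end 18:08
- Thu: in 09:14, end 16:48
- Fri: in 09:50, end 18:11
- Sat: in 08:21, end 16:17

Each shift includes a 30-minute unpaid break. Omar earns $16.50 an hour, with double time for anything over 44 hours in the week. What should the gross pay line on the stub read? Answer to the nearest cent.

Mon: 10:19–20:20 = 10 h 1 min; less 30 min break → 9 h 31 min
Tue: 06:01–14:16 = 8 h 15 min; less 30 min break → 7 h 45 min
Wed: 08:15–18:08 = 9 h 53 min; less 30 min break → 9 h 23 min
Thu: 09:14–16:48 = 7 h 34 min; less 30 min break → 7 h 4 min
Fri: 09:50–18:11 = 8 h 21 min; less 30 min break → 7 h 51 min
Sat: 08:21–16:17 = 7 h 56 min; less 30 min break → 7 h 26 min
Total worked: 49 h 0 min = 2940 min.
Regular 44 h 0 min = 2640 min at $16.50/h; overtime 5 h 0 min = 300 min at $33.00/h.
Pay = (2640 × $16.50 + 300 × $33.00) ÷ 60 = $891.00.

$891.00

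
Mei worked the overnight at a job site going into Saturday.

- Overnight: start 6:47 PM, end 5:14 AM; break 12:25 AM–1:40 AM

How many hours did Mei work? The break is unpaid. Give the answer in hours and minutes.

9 h 12 min

Overnight: 6:47 PM → midnight = 5 h 13 min; midnight → 5:14 AM = 5 h 14 min; span 10 h 27 min; less 75 min break → 9 h 12 min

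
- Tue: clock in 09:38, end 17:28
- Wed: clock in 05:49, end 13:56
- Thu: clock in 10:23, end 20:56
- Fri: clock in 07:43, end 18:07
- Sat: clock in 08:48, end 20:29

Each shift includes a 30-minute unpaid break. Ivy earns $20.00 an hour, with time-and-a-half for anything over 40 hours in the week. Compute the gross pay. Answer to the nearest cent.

Tue: 09:38–17:28 = 7 h 50 min; less 30 min break → 7 h 20 min
Wed: 05:49–13:56 = 8 h 7 min; less 30 min break → 7 h 37 min
Thu: 10:23–20:56 = 10 h 33 min; less 30 min break → 10 h 3 min
Fri: 07:43–18:07 = 10 h 24 min; less 30 min break → 9 h 54 min
Sat: 08:48–20:29 = 11 h 41 min; less 30 min break → 11 h 11 min
Total worked: 46 h 5 min = 2765 min.
Regular 40 h 0 min = 2400 min at $20.00/h; overtime 6 h 5 min = 365 min at $30.00/h.
Pay = (2400 × $20.00 + 365 × $30.00) ÷ 60 = $982.50.

$982.50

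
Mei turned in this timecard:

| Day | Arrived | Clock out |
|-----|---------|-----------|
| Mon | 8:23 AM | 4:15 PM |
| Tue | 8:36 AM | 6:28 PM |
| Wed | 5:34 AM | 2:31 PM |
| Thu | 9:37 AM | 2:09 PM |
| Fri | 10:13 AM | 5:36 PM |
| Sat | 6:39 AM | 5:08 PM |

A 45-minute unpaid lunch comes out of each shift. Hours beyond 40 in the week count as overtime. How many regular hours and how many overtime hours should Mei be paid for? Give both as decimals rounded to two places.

Mon: 8:23 AM–4:15 PM = 7 h 52 min; less 45 min break → 7 h 7 min
Tue: 8:36 AM–6:28 PM = 9 h 52 min; less 45 min break → 9 h 7 min
Wed: 5:34 AM–2:31 PM = 8 h 57 min; less 45 min break → 8 h 12 min
Thu: 9:37 AM–2:09 PM = 4 h 32 min; less 45 min break → 3 h 47 min
Fri: 10:13 AM–5:36 PM = 7 h 23 min; less 45 min break → 6 h 38 min
Sat: 6:39 AM–5:08 PM = 10 h 29 min; less 45 min break → 9 h 44 min
Total worked: 44 h 35 min = 44.58 h.
Threshold 40 h → overtime 4 h 35 min, regular 40 h 0 min.

Regular 40.00 hours, overtime 4.58 hours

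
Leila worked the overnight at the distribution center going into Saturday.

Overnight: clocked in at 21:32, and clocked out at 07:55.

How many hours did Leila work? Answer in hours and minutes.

10 h 23 min

Overnight: 21:32 → midnight = 2 h 28 min; midnight → 07:55 = 7 h 55 min; span 10 h 23 min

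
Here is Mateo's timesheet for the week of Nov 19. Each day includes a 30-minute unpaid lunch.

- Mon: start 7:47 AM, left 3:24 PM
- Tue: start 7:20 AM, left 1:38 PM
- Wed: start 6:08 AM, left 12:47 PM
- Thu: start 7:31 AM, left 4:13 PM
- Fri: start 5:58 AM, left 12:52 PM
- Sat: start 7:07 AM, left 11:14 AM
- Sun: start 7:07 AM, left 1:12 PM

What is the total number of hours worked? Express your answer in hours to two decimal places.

Mon: 7:47 AM–3:24 PM = 7 h 37 min; less 30 min break → 7 h 7 min
Tue: 7:20 AM–1:38 PM = 6 h 18 min; less 30 min break → 5 h 48 min
Wed: 6:08 AM–12:47 PM = 6 h 39 min; less 30 min break → 6 h 9 min
Thu: 7:31 AM–4:13 PM = 8 h 42 min; less 30 min break → 8 h 12 min
Fri: 5:58 AM–12:52 PM = 6 h 54 min; less 30 min break → 6 h 24 min
Sat: 7:07 AM–11:14 AM = 4 h 7 min; less 30 min break → 3 h 37 min
Sun: 7:07 AM–1:12 PM = 6 h 5 min; less 30 min break → 5 h 35 min
Total: 7 h 7 min + 5 h 48 min + 6 h 9 min + 8 h 12 min + 6 h 24 min + 3 h 37 min + 5 h 35 min = 42 h 52 min.

42.87 hours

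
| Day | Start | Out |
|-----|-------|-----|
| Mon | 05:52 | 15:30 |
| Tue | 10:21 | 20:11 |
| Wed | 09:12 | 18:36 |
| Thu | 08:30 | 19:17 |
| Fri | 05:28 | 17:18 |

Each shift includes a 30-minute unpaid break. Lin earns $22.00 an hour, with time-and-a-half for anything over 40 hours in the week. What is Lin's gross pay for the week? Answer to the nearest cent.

Mon: 05:52–15:30 = 9 h 38 min; less 30 min break → 9 h 8 min
Tue: 10:21–20:11 = 9 h 50 min; less 30 min break → 9 h 20 min
Wed: 09:12–18:36 = 9 h 24 min; less 30 min break → 8 h 54 min
Thu: 08:30–19:17 = 10 h 47 min; less 30 min break → 10 h 17 min
Fri: 05:28–17:18 = 11 h 50 min; less 30 min break → 11 h 20 min
Total worked: 48 h 59 min = 2939 min.
Regular 40 h 0 min = 2400 min at $22.00/h; overtime 8 h 59 min = 539 min at $33.00/h.
Pay = (2400 × $22.00 + 539 × $33.00) ÷ 60 = $1176.45.

$1176.45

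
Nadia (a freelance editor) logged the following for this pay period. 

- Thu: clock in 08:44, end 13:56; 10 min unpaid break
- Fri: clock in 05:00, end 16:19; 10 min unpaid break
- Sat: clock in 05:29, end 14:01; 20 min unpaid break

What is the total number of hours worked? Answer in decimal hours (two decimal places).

Thu: 08:44–13:56 = 5 h 12 min; less 10 min break → 5 h 2 min
Fri: 05:00–16:19 = 11 h 19 min; less 10 min break → 11 h 9 min
Sat: 05:29–14:01 = 8 h 32 min; less 20 min break → 8 h 12 min
Total: 5 h 2 min + 11 h 9 min + 8 h 12 min = 24 h 23 min.

24.38 hours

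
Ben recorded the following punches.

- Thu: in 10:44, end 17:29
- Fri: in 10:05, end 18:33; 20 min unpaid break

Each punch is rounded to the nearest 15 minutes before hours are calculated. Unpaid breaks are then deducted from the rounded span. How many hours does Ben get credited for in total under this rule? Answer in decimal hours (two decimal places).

14.92 hours

Thu: in 10:44→10:45, out 17:29→17:30; 6 h 45 min
Fri: in 10:05→10:00, out 18:33→18:30; 8 h 30 min − 20 min = 8 h 10 min
Total credited: 14 h 55 min.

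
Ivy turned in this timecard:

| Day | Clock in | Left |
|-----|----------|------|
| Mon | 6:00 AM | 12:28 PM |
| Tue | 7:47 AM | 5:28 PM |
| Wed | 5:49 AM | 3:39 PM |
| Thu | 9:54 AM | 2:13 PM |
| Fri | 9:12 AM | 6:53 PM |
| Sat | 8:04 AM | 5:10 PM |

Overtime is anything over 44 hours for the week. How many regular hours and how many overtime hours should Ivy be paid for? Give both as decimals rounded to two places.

Mon: 6:00 AM–12:28 PM = 6 h 28 min
Tue: 7:47 AM–5:28 PM = 9 h 41 min
Wed: 5:49 AM–3:39 PM = 9 h 50 min
Thu: 9:54 AM–2:13 PM = 4 h 19 min
Fri: 9:12 AM–6:53 PM = 9 h 41 min
Sat: 8:04 AM–5:10 PM = 9 h 6 min
Total worked: 49 h 5 min = 49.08 h.
Threshold 44 h → overtime 5 h 5 min, regular 44 h 0 min.

Regular 44.00 hours, overtime 5.08 hours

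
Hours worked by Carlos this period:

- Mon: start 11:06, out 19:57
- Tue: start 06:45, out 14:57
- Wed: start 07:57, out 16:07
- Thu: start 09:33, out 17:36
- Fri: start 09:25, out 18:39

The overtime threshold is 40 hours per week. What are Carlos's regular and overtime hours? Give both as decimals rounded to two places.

Mon: 11:06–19:57 = 8 h 51 min
Tue: 06:45–14:57 = 8 h 12 min
Wed: 07:57–16:07 = 8 h 10 min
Thu: 09:33–17:36 = 8 h 3 min
Fri: 09:25–18:39 = 9 h 14 min
Total worked: 42 h 30 min = 42.50 h.
Threshold 40 h → overtime 2 h 30 min, regular 40 h 0 min.

Regular 40.00 hours, overtime 2.50 hours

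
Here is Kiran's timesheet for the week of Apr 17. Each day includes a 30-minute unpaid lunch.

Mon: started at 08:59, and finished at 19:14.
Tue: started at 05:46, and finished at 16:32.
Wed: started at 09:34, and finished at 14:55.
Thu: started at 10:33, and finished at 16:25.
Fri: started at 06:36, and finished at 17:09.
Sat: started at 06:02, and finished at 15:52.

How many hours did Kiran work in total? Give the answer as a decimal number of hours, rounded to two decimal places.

49.62 hours

Mon: 08:59–19:14 = 10 h 15 min; less 30 min break → 9 h 45 min
Tue: 05:46–16:32 = 10 h 46 min; less 30 min break → 10 h 16 min
Wed: 09:34–14:55 = 5 h 21 min; less 30 min break → 4 h 51 min
Thu: 10:33–16:25 = 5 h 52 min; less 30 min break → 5 h 22 min
Fri: 06:36–17:09 = 10 h 33 min; less 30 min break → 10 h 3 min
Sat: 06:02–15:52 = 9 h 50 min; less 30 min break → 9 h 20 min
Total: 9 h 45 min + 10 h 16 min + 4 h 51 min + 5 h 22 min + 10 h 3 min + 9 h 20 min = 49 h 37 min.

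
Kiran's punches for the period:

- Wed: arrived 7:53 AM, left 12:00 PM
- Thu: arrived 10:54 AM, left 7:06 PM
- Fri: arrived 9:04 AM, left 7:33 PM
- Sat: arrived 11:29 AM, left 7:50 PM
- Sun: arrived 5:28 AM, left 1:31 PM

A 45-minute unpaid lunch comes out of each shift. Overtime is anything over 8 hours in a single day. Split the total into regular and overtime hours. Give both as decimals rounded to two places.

Wed: 7:53 AM–12:00 PM = 4 h 7 min; less 45 min break → 3 h 22 min
Thu: 10:54 AM–7:06 PM = 8 h 12 min; less 45 min break → 7 h 27 min
Fri: 9:04 AM–7:33 PM = 10 h 29 min; less 45 min break → 9 h 44 min
Sat: 11:29 AM–7:50 PM = 8 h 21 min; less 45 min break → 7 h 36 min
Sun: 5:28 AM–1:31 PM = 8 h 3 min; less 45 min break → 7 h 18 min
Wed reg 3 h 22 min / OT 0 h 0 min; Thu reg 7 h 27 min / OT 0 h 0 min; Fri reg 8 h 0 min / OT 1 h 44 min; Sat reg 7 h 36 min / OT 0 h 0 min; Sun reg 7 h 18 min / OT 0 h 0 min.
Totals: regular 33 h 43 min, overtime 1 h 44 min.

Regular 33.72 hours, overtime 1.73 hours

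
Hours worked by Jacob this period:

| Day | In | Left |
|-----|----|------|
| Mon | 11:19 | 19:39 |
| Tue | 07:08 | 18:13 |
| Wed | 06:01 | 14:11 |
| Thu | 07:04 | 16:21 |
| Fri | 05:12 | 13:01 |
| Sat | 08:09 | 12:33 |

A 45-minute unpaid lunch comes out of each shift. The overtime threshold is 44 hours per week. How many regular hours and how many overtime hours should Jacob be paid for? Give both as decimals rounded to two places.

Regular 44.00 hours, overtime 0.58 hours

Mon: 11:19–19:39 = 8 h 20 min; less 45 min break → 7 h 35 min
Tue: 07:08–18:13 = 11 h 5 min; less 45 min break → 10 h 20 min
Wed: 06:01–14:11 = 8 h 10 min; less 45 min break → 7 h 25 min
Thu: 07:04–16:21 = 9 h 17 min; less 45 min break → 8 h 32 min
Fri: 05:12–13:01 = 7 h 49 min; less 45 min break → 7 h 4 min
Sat: 08:09–12:33 = 4 h 24 min; less 45 min break → 3 h 39 min
Total worked: 44 h 35 min = 44.58 h.
Threshold 44 h → overtime 0 h 35 min, regular 44 h 0 min.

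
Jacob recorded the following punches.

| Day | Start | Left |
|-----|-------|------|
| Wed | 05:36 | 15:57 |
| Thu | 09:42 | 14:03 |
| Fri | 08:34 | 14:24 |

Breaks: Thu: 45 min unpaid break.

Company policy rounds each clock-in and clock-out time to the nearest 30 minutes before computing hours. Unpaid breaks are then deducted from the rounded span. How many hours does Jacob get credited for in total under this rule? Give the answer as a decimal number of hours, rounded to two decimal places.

20.25 hours

Wed: in 05:36→05:30, out 15:57→16:00; 10 h 30 min
Thu: in 09:42→09:30, out 14:03→14:00; 4 h 30 min − 45 min = 3 h 45 min
Fri: in 08:34→08:30, out 14:24→14:30; 6 h 0 min
Total credited: 20 h 15 min.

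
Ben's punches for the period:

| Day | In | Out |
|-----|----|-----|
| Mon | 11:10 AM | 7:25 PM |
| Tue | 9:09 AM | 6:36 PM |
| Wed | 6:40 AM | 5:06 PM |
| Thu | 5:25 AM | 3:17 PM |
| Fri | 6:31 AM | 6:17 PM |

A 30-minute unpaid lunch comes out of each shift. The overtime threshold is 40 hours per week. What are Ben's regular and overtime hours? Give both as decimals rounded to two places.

Mon: 11:10 AM–7:25 PM = 8 h 15 min; less 30 min break → 7 h 45 min
Tue: 9:09 AM–6:36 PM = 9 h 27 min; less 30 min break → 8 h 57 min
Wed: 6:40 AM–5:06 PM = 10 h 26 min; less 30 min break → 9 h 56 min
Thu: 5:25 AM–3:17 PM = 9 h 52 min; less 30 min break → 9 h 22 min
Fri: 6:31 AM–6:17 PM = 11 h 46 min; less 30 min break → 11 h 16 min
Total worked: 47 h 16 min = 47.27 h.
Threshold 40 h → overtime 7 h 16 min, regular 40 h 0 min.

Regular 40.00 hours, overtime 7.27 hours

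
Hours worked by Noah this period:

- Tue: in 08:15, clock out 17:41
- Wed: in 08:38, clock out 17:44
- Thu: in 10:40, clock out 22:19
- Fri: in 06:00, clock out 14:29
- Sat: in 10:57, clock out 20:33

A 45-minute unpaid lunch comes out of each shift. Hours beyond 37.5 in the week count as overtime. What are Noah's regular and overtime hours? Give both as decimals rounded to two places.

Tue: 08:15–17:41 = 9 h 26 min; less 45 min break → 8 h 41 min
Wed: 08:38–17:44 = 9 h 6 min; less 45 min break → 8 h 21 min
Thu: 10:40–22:19 = 11 h 39 min; less 45 min break → 10 h 54 min
Fri: 06:00–14:29 = 8 h 29 min; less 45 min break → 7 h 44 min
Sat: 10:57–20:33 = 9 h 36 min; less 45 min break → 8 h 51 min
Total worked: 44 h 31 min = 44.52 h.
Threshold 37.5 h → overtime 7 h 1 min, regular 37 h 30 min.

Regular 37.50 hours, overtime 7.02 hours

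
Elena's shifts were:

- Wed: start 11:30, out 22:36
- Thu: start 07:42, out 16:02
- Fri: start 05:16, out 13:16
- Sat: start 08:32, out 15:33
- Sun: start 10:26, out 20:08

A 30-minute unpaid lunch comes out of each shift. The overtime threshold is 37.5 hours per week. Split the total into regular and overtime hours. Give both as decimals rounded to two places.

Regular 37.50 hours, overtime 4.15 hours

Wed: 11:30–22:36 = 11 h 6 min; less 30 min break → 10 h 36 min
Thu: 07:42–16:02 = 8 h 20 min; less 30 min break → 7 h 50 min
Fri: 05:16–13:16 = 8 h 0 min; less 30 min break → 7 h 30 min
Sat: 08:32–15:33 = 7 h 1 min; less 30 min break → 6 h 31 min
Sun: 10:26–20:08 = 9 h 42 min; less 30 min break → 9 h 12 min
Total worked: 41 h 39 min = 41.65 h.
Threshold 37.5 h → overtime 4 h 9 min, regular 37 h 30 min.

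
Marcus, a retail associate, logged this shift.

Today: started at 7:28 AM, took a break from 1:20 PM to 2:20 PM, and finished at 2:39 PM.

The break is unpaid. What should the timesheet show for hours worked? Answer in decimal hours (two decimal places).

6.18 hours

Today: 7:28 AM–2:39 PM = 7 h 11 min; less 60 min break → 6 h 11 min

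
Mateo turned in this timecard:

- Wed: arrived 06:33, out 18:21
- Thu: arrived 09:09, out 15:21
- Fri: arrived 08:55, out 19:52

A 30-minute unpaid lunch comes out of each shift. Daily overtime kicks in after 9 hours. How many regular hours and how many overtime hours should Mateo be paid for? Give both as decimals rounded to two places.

Regular 23.70 hours, overtime 3.75 hours

Wed: 06:33–18:21 = 11 h 48 min; less 30 min break → 11 h 18 min
Thu: 09:09–15:21 = 6 h 12 min; less 30 min break → 5 h 42 min
Fri: 08:55–19:52 = 10 h 57 min; less 30 min break → 10 h 27 min
Wed reg 9 h 0 min / OT 2 h 18 min; Thu reg 5 h 42 min / OT 0 h 0 min; Fri reg 9 h 0 min / OT 1 h 27 min.
Totals: regular 23 h 42 min, overtime 3 h 45 min.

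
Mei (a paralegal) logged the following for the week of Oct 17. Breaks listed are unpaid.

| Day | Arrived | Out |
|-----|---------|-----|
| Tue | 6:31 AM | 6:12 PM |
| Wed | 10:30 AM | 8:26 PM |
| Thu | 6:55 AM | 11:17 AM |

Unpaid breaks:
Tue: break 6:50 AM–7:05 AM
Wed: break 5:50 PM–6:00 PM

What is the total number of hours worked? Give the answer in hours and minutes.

25 h 34 min

Tue: 6:31 AM–6:12 PM = 11 h 41 min; less 15 min break → 11 h 26 min
Wed: 10:30 AM–8:26 PM = 9 h 56 min; less 10 min break → 9 h 46 min
Thu: 6:55 AM–11:17 AM = 4 h 22 min
Total: 11 h 26 min + 9 h 46 min + 4 h 22 min = 25 h 34 min.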